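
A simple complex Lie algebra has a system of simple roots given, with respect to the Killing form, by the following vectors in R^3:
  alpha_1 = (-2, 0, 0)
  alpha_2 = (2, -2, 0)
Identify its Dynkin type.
B_2

Compute the Cartan integers a_ij = 2(alpha_i, alpha_j)/(alpha_j, alpha_j); the resulting 2x2 Cartan matrix is
[[2, -1], [-2, 2]].
The roots have two lengths (squared-length ratio 2:1); the short ones are alpha_{1}. The associated Dynkin diagram is a chain of 2 nodes with a double edge at one end; the terminal node there is the unique short simple root (B_2), so the type is B_2 (the algebra so(5)).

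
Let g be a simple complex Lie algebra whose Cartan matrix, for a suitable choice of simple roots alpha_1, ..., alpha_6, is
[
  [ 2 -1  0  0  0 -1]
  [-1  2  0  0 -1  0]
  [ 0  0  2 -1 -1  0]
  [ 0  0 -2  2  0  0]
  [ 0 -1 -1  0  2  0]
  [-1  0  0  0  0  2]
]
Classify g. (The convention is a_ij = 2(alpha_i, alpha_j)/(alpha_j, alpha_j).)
The matrix has rank 6 with 2's on the diagonal. Reading the off-diagonal entries as Dynkin edges (a single edge where a_ij = a_ji = -1; a double or triple edge where a_ij * a_ji = 2 or 3), the diagram is a chain of 6 nodes with a double edge at one end; the terminal node there is the unique long simple root (C_6). One simple-root ordering that puts it in standard form is (alpha_6, alpha_1, alpha_2, alpha_5, alpha_3, alpha_4). So the algebra is type C_6, i.e. sp(12).

C_6 (sp(12))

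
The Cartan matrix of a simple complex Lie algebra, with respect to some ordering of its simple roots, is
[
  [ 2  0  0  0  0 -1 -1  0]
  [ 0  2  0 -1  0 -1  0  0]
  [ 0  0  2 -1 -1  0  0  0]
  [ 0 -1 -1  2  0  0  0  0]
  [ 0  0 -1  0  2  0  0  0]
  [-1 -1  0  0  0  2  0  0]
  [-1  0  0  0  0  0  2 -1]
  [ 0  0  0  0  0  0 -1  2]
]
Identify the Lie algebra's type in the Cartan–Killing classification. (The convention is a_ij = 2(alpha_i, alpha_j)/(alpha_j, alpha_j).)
A_8 (sl(9))

The matrix has rank 8 with 2's on the diagonal. Reading the off-diagonal entries as Dynkin edges (a single edge where a_ij = a_ji = -1; a double or triple edge where a_ij * a_ji = 2 or 3), the diagram is a chain of 8 nodes with single edges (A_8). One simple-root ordering that puts it in standard form is (alpha_8, alpha_7, alpha_1, alpha_6, alpha_2, alpha_4, alpha_3, alpha_5). So the algebra is type A_8, i.e. sl(9).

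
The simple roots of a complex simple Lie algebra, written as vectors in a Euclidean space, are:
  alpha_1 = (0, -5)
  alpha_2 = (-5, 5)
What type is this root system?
Compute the Cartan integers a_ij = 2(alpha_i, alpha_j)/(alpha_j, alpha_j); the resulting 2x2 Cartan matrix is
[[2, -1], [-2, 2]].
The roots have two lengths (squared-length ratio 2:1); the short ones are alpha_{1}. The associated Dynkin diagram is a chain of 2 nodes with a double edge at one end; the terminal node there is the unique short simple root (B_2), so the type is B_2 (the algebra so(5)).

B2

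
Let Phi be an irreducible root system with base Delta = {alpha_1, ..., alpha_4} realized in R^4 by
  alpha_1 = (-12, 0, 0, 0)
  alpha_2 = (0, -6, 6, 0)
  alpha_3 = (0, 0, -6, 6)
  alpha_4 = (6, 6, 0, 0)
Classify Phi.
type C_4

Compute the Cartan integers a_ij = 2(alpha_i, alpha_j)/(alpha_j, alpha_j); the resulting 4x4 Cartan matrix is
[[2, 0, 0, -2], [0, 2, -1, -1], [0, -1, 2, 0], [-1, -1, 0, 2]].
The roots have two lengths (squared-length ratio 2:1); the short ones are alpha_{2,3,4}. The associated Dynkin diagram is a chain of 4 nodes with a double edge at one end; the terminal node there is the unique long simple root (C_4), so the type is C_4 (the algebra sp(8)).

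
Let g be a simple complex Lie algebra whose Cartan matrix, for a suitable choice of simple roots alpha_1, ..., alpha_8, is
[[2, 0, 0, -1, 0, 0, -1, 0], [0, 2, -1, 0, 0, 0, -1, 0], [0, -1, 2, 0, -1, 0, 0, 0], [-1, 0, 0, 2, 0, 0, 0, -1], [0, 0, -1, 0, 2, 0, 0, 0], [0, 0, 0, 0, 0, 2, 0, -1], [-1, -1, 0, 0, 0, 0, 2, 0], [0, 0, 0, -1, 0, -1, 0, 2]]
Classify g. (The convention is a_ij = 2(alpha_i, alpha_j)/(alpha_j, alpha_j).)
type A_8

The matrix has rank 8 with 2's on the diagonal. Reading the off-diagonal entries as Dynkin edges (a single edge where a_ij = a_ji = -1; a double or triple edge where a_ij * a_ji = 2 or 3), the diagram is a chain of 8 nodes with single edges (A_8). One simple-root ordering that puts it in standard form is (alpha_5, alpha_3, alpha_2, alpha_7, alpha_1, alpha_4, alpha_8, alpha_6). So the algebra is type A_8, i.e. sl(9).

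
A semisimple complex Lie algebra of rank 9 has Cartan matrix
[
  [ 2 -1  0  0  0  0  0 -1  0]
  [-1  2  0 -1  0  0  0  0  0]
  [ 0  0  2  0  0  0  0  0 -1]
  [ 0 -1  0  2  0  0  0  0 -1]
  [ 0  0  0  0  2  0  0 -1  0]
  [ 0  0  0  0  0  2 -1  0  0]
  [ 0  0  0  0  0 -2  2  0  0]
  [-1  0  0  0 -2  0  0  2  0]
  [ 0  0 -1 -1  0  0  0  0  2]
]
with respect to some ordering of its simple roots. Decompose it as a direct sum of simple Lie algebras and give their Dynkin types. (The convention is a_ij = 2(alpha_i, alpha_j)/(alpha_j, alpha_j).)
The diagram associated to this matrix has two connected components: the simple roots {alpha_6, alpha_7} form a chain of 2 nodes with a double edge at one end; the terminal node there is the unique short simple root (B_2), and {alpha_1, alpha_2, alpha_3, alpha_4, alpha_5, alpha_8, alpha_9} form a chain of 7 nodes with a double edge at one end; the terminal node there is the unique short simple root (B_7). A semisimple Lie algebra decomposes uniquely as the direct sum of simple ideals, one per connected component of its Dynkin diagram, so g ≅ B_2 ⊕ B_7 (dimension 10 + 105 = 115).

B2 + B7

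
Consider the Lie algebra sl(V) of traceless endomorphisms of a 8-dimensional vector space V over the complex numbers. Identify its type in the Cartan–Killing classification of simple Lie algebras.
This is sl(8), which has dimension 8^2 - 1 = 63 and rank 8 - 1 = 7 (a Cartan subalgebra is the diagonal traceless matrices). In the classification of classical Lie algebras, the special linear algebra sl(n+1) has type A_n; here n = 7, so the Dynkin diagram is a chain of 7 nodes with single edges (A_7). Hence the type is A_7.

A7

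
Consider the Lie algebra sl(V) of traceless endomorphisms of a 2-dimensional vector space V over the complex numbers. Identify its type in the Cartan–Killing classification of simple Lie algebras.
This is sl(2), which has dimension 2^2 - 1 = 3 and rank 2 - 1 = 1 (a Cartan subalgebra is the diagonal traceless matrices). In the classification of classical Lie algebras, the special linear algebra sl(n+1) has type A_n; here n = 1, so the Dynkin diagram is a chain of 1 nodes with single edges (A_1). Hence the type is A_1.

A_1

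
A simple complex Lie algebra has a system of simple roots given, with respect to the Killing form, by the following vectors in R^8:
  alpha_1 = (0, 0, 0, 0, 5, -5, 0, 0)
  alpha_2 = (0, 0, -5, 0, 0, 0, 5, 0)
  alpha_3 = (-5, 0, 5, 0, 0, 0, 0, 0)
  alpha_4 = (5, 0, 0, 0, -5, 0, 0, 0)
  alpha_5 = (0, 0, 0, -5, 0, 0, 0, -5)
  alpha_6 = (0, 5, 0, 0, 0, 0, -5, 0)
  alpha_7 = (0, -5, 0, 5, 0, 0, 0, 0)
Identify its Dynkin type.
Compute the Cartan integers a_ij = 2(alpha_i, alpha_j)/(alpha_j, alpha_j); the resulting 7x7 Cartan matrix is
[[2, 0, 0, -1, 0, 0, 0], [0, 2, -1, 0, 0, -1, 0], [0, -1, 2, -1, 0, 0, 0], [-1, 0, -1, 2, 0, 0, 0], [0, 0, 0, 0, 2, 0, -1], [0, -1, 0, 0, 0, 2, -1], [0, 0, 0, 0, -1, -1, 2]].
All simple roots have the same length, so the diagram is simply laced. The associated Dynkin diagram is a chain of 7 nodes with single edges (A_7), so the type is A_7 (the algebra sl(8)).

A_7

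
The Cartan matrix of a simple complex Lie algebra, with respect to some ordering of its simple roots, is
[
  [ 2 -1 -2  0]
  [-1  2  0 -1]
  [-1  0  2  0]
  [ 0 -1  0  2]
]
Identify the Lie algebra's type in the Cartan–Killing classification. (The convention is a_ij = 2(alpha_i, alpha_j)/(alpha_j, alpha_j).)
B_4

The matrix has rank 4 with 2's on the diagonal. Reading the off-diagonal entries as Dynkin edges (a single edge where a_ij = a_ji = -1; a double or triple edge where a_ij * a_ji = 2 or 3), the diagram is a chain of 4 nodes with a double edge at one end; the terminal node there is the unique short simple root (B_4). One simple-root ordering that puts it in standard form is (alpha_4, alpha_2, alpha_1, alpha_3). So the algebra is type B_4, i.e. so(9).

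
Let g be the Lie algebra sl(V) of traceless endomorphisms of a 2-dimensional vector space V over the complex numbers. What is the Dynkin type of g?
A_1 (sl(2))

This is sl(2), which has dimension 2^2 - 1 = 3 and rank 2 - 1 = 1 (a Cartan subalgebra is the diagonal traceless matrices). In the classification of classical Lie algebras, the special linear algebra sl(n+1) has type A_n; here n = 1, so the Dynkin diagram is a chain of 1 nodes with single edges (A_1). Hence the type is A_1.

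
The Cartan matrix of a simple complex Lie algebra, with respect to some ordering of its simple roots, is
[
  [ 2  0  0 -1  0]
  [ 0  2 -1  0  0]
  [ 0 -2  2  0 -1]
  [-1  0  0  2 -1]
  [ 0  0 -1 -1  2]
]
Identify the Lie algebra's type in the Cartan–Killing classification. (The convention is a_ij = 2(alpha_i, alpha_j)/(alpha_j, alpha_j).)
B_5

The matrix has rank 5 with 2's on the diagonal. Reading the off-diagonal entries as Dynkin edges (a single edge where a_ij = a_ji = -1; a double or triple edge where a_ij * a_ji = 2 or 3), the diagram is a chain of 5 nodes with a double edge at one end; the terminal node there is the unique short simple root (B_5). One simple-root ordering that puts it in standard form is (alpha_1, alpha_4, alpha_5, alpha_3, alpha_2). So the algebra is type B_5, i.e. so(11).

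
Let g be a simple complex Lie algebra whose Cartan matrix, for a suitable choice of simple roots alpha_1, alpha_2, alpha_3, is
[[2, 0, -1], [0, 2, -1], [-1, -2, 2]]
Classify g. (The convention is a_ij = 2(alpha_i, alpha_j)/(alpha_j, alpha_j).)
B3

The matrix has rank 3 with 2's on the diagonal. Reading the off-diagonal entries as Dynkin edges (a single edge where a_ij = a_ji = -1; a double or triple edge where a_ij * a_ji = 2 or 3), the diagram is a chain of 3 nodes with a double edge at one end; the terminal node there is the unique short simple root (B_3). One simple-root ordering that puts it in standard form is (alpha_1, alpha_3, alpha_2). So the algebra is type B_3, i.e. so(7).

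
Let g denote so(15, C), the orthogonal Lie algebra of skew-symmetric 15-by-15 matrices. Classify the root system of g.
type B_7

This is so(15) with 15 odd, which has dimension 15(15-1)/2 = 105 and rank (15-1)/2 = 7. In the classification of classical Lie algebras, the orthogonal algebra so(2n+1) in an odd number of variables has type B_n; here n = 7, so the Dynkin diagram is a chain of 7 nodes with a double edge at one end; the terminal node there is the unique short simple root (B_7). Hence the type is B_7.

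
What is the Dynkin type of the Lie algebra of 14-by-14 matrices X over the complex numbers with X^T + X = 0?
D_7

This is so(14) with 14 even, which has dimension 14(14-1)/2 = 91 and rank 14/2 = 7. In the classification of classical Lie algebras, the orthogonal algebra so(2n) in an even number of variables has type D_n; here n = 7, so the Dynkin diagram is a chain of 5 nodes with a fork of two nodes at one end (D_7). Hence the type is D_7.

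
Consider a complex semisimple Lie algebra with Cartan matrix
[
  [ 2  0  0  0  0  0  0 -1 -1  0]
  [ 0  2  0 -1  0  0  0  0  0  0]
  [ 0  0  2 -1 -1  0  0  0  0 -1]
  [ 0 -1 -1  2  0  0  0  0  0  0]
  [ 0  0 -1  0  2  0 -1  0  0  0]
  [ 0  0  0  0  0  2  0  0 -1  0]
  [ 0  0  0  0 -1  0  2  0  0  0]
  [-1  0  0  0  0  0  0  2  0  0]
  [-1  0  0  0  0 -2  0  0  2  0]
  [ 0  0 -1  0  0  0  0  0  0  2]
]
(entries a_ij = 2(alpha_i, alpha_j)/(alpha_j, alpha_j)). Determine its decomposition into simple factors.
The diagram associated to this matrix has two connected components: the simple roots {alpha_1, alpha_6, alpha_8, alpha_9} form a chain of 4 nodes with a double edge at one end; the terminal node there is the unique short simple root (B_4), and {alpha_2, alpha_3, alpha_4, alpha_5, alpha_7, alpha_10} form a chain of 5 nodes with one extra node attached to the third node from one end (E_6). A semisimple Lie algebra decomposes uniquely as the direct sum of simple ideals, one per connected component of its Dynkin diagram, so g ≅ B_4 ⊕ E_6 (dimension 36 + 78 = 114).

B_4 + E_6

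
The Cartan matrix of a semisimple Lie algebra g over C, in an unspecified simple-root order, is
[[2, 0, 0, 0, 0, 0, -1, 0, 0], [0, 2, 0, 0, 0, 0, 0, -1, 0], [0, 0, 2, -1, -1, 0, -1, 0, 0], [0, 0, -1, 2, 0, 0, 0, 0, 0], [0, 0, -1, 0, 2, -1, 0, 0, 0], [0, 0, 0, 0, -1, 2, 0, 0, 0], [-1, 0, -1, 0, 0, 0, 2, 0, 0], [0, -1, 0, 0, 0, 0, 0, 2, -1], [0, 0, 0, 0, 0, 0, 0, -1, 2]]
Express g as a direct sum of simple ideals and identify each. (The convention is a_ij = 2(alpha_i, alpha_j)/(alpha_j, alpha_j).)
The diagram associated to this matrix has two connected components: the simple roots {alpha_2, alpha_8, alpha_9} form a chain of 3 nodes with single edges (A_3), and {alpha_1, alpha_3, alpha_4, alpha_5, alpha_6, alpha_7} form a chain of 5 nodes with one extra node attached to the third node from one end (E_6). A semisimple Lie algebra decomposes uniquely as the direct sum of simple ideals, one per connected component of its Dynkin diagram, so g ≅ A_3 ⊕ E_6 (dimension 15 + 78 = 93).

A3 + E6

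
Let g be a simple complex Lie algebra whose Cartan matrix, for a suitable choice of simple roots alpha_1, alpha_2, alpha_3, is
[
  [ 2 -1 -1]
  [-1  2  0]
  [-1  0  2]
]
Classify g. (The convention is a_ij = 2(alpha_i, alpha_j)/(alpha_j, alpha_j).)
The matrix has rank 3 with 2's on the diagonal. Reading the off-diagonal entries as Dynkin edges (a single edge where a_ij = a_ji = -1; a double or triple edge where a_ij * a_ji = 2 or 3), the diagram is a chain of 3 nodes with single edges (A_3). One simple-root ordering that puts it in standard form is (alpha_3, alpha_1, alpha_2). So the algebra is type A_3, i.e. sl(4).

A_3 (sl(4))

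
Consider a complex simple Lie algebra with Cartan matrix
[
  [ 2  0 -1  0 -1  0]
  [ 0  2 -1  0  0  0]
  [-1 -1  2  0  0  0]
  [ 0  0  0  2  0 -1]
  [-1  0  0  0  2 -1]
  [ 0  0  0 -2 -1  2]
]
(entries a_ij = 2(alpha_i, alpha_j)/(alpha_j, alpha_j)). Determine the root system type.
The matrix has rank 6 with 2's on the diagonal. Reading the off-diagonal entries as Dynkin edges (a single edge where a_ij = a_ji = -1; a double or triple edge where a_ij * a_ji = 2 or 3), the diagram is a chain of 6 nodes with a double edge at one end; the terminal node there is the unique short simple root (B_6). One simple-root ordering that puts it in standard form is (alpha_2, alpha_3, alpha_1, alpha_5, alpha_6, alpha_4). So the algebra is type B_6, i.e. so(13).

B_6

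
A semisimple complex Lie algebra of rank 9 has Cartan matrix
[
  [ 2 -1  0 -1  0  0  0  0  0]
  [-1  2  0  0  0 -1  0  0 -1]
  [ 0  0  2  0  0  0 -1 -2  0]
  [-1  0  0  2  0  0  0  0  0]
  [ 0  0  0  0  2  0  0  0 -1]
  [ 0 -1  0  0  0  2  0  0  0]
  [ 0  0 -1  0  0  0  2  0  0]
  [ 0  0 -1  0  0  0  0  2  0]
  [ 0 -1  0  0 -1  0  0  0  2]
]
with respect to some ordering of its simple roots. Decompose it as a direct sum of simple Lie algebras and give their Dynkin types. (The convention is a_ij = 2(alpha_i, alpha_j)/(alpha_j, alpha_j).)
B_3 (so(7)) ⊕ E_6

The diagram associated to this matrix has two connected components: the simple roots {alpha_3, alpha_7, alpha_8} form a chain of 3 nodes with a double edge at one end; the terminal node there is the unique short simple root (B_3), and {alpha_1, alpha_2, alpha_4, alpha_5, alpha_6, alpha_9} form a chain of 5 nodes with one extra node attached to the third node from one end (E_6). A semisimple Lie algebra decomposes uniquely as the direct sum of simple ideals, one per connected component of its Dynkin diagram, so g ≅ B_3 ⊕ E_6 (dimension 21 + 78 = 99).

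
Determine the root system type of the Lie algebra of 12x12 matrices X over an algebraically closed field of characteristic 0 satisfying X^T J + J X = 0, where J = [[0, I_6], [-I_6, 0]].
This is sp(12), which has dimension 12(12+1)/2 = 78 and rank 12/2 = 6. In the classification of classical Lie algebras, the symplectic algebra sp(2n) has type C_n; here n = 6, so the Dynkin diagram is a chain of 6 nodes with a double edge at one end; the terminal node there is the unique long simple root (C_6). Hence the type is C_6.

type C_6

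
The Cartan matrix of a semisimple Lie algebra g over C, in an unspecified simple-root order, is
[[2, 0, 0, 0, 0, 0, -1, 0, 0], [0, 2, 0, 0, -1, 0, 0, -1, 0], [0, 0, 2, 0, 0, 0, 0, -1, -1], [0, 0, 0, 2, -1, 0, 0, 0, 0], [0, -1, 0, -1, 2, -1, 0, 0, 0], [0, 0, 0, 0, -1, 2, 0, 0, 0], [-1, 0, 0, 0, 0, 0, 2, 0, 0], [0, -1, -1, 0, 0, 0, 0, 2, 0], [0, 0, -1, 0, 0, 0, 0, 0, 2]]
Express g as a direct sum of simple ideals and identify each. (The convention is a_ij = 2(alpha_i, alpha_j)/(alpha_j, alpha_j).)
The diagram associated to this matrix has two connected components: the simple roots {alpha_1, alpha_7} form a chain of 2 nodes with single edges (A_2), and {alpha_2, alpha_3, alpha_4, alpha_5, alpha_6, alpha_8, alpha_9} form a chain of 5 nodes with a fork of two nodes at one end (D_7). A semisimple Lie algebra decomposes uniquely as the direct sum of simple ideals, one per connected component of its Dynkin diagram, so g ≅ A_2 ⊕ D_7 (dimension 8 + 91 = 99).

type A_2 + type D_7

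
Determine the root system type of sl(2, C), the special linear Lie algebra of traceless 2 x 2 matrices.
This is sl(2), which has dimension 2^2 - 1 = 3 and rank 2 - 1 = 1 (a Cartan subalgebra is the diagonal traceless matrices). In the classification of classical Lie algebras, the special linear algebra sl(n+1) has type A_n; here n = 1, so the Dynkin diagram is a chain of 1 nodes with single edges (A_1). Hence the type is A_1.

A1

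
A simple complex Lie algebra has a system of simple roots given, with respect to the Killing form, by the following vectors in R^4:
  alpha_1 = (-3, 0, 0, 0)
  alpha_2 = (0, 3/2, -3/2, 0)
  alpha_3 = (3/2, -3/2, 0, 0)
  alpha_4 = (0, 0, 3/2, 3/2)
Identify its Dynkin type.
Compute the Cartan integers a_ij = 2(alpha_i, alpha_j)/(alpha_j, alpha_j); the resulting 4x4 Cartan matrix is
[[2, 0, -2, 0], [0, 2, -1, -1], [-1, -1, 2, 0], [0, -1, 0, 2]].
The roots have two lengths (squared-length ratio 2:1); the short ones are alpha_{2,3,4}. The associated Dynkin diagram is a chain of 4 nodes with a double edge at one end; the terminal node there is the unique long simple root (C_4), so the type is C_4 (the algebra sp(8)).

C4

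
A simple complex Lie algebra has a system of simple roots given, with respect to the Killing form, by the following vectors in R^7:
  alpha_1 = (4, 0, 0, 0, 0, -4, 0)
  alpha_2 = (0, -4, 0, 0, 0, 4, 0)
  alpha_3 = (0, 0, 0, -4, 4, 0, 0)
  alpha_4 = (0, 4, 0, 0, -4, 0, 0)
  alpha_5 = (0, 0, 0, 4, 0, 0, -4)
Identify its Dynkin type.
Compute the Cartan integers a_ij = 2(alpha_i, alpha_j)/(alpha_j, alpha_j); the resulting 5x5 Cartan matrix is
[[2, -1, 0, 0, 0], [-1, 2, 0, -1, 0], [0, 0, 2, -1, -1], [0, -1, -1, 2, 0], [0, 0, -1, 0, 2]].
All simple roots have the same length, so the diagram is simply laced. The associated Dynkin diagram is a chain of 5 nodes with single edges (A_5), so the type is A_5 (the algebra sl(6)).

A_5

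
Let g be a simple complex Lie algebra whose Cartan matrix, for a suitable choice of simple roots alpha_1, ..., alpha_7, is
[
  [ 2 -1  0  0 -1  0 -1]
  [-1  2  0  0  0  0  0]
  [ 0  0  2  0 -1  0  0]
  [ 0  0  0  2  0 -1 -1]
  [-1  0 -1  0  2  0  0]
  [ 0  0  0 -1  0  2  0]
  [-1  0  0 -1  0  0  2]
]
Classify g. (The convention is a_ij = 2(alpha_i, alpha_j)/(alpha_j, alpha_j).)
E_7

The matrix has rank 7 with 2's on the diagonal. Reading the off-diagonal entries as Dynkin edges (a single edge where a_ij = a_ji = -1; a double or triple edge where a_ij * a_ji = 2 or 3), the diagram is a chain of 6 nodes with one extra node attached to the third node from one end (E_7). One simple-root ordering that puts it in standard form is (alpha_3, alpha_2, alpha_5, alpha_1, alpha_7, alpha_4, alpha_6). So the algebra is type E_7.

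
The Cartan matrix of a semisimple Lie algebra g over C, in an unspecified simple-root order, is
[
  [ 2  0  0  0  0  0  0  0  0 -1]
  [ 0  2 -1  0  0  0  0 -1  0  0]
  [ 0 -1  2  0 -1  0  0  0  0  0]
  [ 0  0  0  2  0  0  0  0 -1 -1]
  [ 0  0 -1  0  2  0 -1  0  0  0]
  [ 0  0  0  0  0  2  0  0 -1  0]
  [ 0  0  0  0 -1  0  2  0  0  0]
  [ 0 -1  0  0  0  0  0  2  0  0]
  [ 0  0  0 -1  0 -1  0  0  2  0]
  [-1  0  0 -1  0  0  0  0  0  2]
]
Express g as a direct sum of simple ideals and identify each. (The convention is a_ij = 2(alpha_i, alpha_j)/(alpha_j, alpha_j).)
The diagram associated to this matrix has two connected components: the simple roots {alpha_1, alpha_4, alpha_6, alpha_9, alpha_10} form a chain of 5 nodes with single edges (A_5), and {alpha_2, alpha_3, alpha_5, alpha_7, alpha_8} form a chain of 5 nodes with single edges (A_5). A semisimple Lie algebra decomposes uniquely as the direct sum of simple ideals, one per connected component of its Dynkin diagram, so g ≅ A_5 ⊕ A_5 (dimension 35 + 35 = 70).

A5 ⊕ A5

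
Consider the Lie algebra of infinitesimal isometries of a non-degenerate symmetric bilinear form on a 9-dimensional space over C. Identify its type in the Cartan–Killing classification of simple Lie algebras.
This is so(9) with 9 odd, which has dimension 9(9-1)/2 = 36 and rank (9-1)/2 = 4. In the classification of classical Lie algebras, the orthogonal algebra so(2n+1) in an odd number of variables has type B_n; here n = 4, so the Dynkin diagram is a chain of 4 nodes with a double edge at one end; the terminal node there is the unique short simple root (B_4). Hence the type is B_4.

B4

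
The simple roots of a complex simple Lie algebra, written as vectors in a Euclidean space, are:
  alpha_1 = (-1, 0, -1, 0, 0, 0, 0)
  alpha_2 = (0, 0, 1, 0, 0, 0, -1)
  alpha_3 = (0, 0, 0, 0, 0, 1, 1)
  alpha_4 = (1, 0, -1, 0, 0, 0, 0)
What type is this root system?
Compute the Cartan integers a_ij = 2(alpha_i, alpha_j)/(alpha_j, alpha_j); the resulting 4x4 Cartan matrix is
[[2, -1, 0, 0], [-1, 2, -1, -1], [0, -1, 2, 0], [0, -1, 0, 2]].
All simple roots have the same length, so the diagram is simply laced. The associated Dynkin diagram is a chain of 2 nodes with a fork of two nodes at one end (D_4), so the type is D_4 (the algebra so(8)).

D4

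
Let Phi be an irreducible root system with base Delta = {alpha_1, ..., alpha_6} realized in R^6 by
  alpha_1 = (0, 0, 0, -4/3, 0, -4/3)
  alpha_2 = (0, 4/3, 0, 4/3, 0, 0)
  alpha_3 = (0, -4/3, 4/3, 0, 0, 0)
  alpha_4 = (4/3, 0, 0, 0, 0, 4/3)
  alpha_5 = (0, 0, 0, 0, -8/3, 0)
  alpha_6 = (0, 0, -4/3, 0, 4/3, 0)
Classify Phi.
Compute the Cartan integers a_ij = 2(alpha_i, alpha_j)/(alpha_j, alpha_j); the resulting 6x6 Cartan matrix is
[[2, -1, 0, -1, 0, 0], [-1, 2, -1, 0, 0, 0], [0, -1, 2, 0, 0, -1], [-1, 0, 0, 2, 0, 0], [0, 0, 0, 0, 2, -2], [0, 0, -1, 0, -1, 2]].
The roots have two lengths (squared-length ratio 2:1); the short ones are alpha_{1,2,3,4,6}. The associated Dynkin diagram is a chain of 6 nodes with a double edge at one end; the terminal node there is the unique long simple root (C_6), so the type is C_6 (the algebra sp(12)).

C_6 (sp(12))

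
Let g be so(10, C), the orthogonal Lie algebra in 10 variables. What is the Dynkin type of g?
This is so(10) with 10 even, which has dimension 10(10-1)/2 = 45 and rank 10/2 = 5. In the classification of classical Lie algebras, the orthogonal algebra so(2n) in an even number of variables has type D_n; here n = 5, so the Dynkin diagram is a chain of 3 nodes with a fork of two nodes at one end (D_5). Hence the type is D_5.

D5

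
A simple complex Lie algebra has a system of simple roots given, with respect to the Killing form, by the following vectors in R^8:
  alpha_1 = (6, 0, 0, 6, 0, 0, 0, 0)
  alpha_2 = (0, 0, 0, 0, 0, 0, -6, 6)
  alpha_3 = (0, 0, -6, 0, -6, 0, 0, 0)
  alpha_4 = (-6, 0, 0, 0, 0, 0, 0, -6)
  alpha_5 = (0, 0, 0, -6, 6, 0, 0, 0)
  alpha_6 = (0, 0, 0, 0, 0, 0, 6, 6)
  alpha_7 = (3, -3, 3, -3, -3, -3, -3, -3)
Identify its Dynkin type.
Compute the Cartan integers a_ij = 2(alpha_i, alpha_j)/(alpha_j, alpha_j); the resulting 7x7 Cartan matrix is
[[2, 0, 0, -1, -1, 0, 0], [0, 2, 0, -1, 0, 0, 0], [0, 0, 2, 0, -1, 0, 0], [-1, -1, 0, 2, 0, -1, 0], [-1, 0, -1, 0, 2, 0, 0], [0, 0, 0, -1, 0, 2, -1], [0, 0, 0, 0, 0, -1, 2]].
All simple roots have the same length, so the diagram is simply laced. The associated Dynkin diagram is a chain of 6 nodes with one extra node attached to the third node from one end (E_7), so the type is E_7.

E_7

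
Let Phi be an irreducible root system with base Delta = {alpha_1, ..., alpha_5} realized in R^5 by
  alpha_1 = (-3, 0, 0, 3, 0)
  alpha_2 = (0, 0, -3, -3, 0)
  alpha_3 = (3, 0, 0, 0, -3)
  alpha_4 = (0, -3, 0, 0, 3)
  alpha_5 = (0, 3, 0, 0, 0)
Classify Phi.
type B_5

Compute the Cartan integers a_ij = 2(alpha_i, alpha_j)/(alpha_j, alpha_j); the resulting 5x5 Cartan matrix is
[[2, -1, -1, 0, 0], [-1, 2, 0, 0, 0], [-1, 0, 2, -1, 0], [0, 0, -1, 2, -2], [0, 0, 0, -1, 2]].
The roots have two lengths (squared-length ratio 2:1); the short ones are alpha_{5}. The associated Dynkin diagram is a chain of 5 nodes with a double edge at one end; the terminal node there is the unique short simple root (B_5), so the type is B_5 (the algebra so(11)).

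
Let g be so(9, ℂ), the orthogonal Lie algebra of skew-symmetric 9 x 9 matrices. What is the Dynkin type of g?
B_4 (so(9))

This is so(9) with 9 odd, which has dimension 9(9-1)/2 = 36 and rank (9-1)/2 = 4. In the classification of classical Lie algebras, the orthogonal algebra so(2n+1) in an odd number of variables has type B_n; here n = 4, so the Dynkin diagram is a chain of 4 nodes with a double edge at one end; the terminal node there is the unique short simple root (B_4). Hence the type is B_4.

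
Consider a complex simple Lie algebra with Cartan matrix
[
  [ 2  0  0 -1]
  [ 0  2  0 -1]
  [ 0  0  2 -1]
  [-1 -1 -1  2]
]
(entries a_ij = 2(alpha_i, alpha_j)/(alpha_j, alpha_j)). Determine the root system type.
The matrix has rank 4 with 2's on the diagonal. Reading the off-diagonal entries as Dynkin edges (a single edge where a_ij = a_ji = -1; a double or triple edge where a_ij * a_ji = 2 or 3), the diagram is a chain of 2 nodes with a fork of two nodes at one end (D_4). One simple-root ordering that puts it in standard form is (alpha_1, alpha_4, alpha_2, alpha_3). So the algebra is type D_4, i.e. so(8).

D_4 (so(8))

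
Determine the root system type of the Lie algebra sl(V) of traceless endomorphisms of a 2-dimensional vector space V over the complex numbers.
A_1

This is sl(2), which has dimension 2^2 - 1 = 3 and rank 2 - 1 = 1 (a Cartan subalgebra is the diagonal traceless matrices). In the classification of classical Lie algebras, the special linear algebra sl(n+1) has type A_n; here n = 1, so the Dynkin diagram is a chain of 1 nodes with single edges (A_1). Hence the type is A_1.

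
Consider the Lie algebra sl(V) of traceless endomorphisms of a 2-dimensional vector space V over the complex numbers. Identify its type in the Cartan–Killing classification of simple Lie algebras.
This is sl(2), which has dimension 2^2 - 1 = 3 and rank 2 - 1 = 1 (a Cartan subalgebra is the diagonal traceless matrices). In the classification of classical Lie algebras, the special linear algebra sl(n+1) has type A_n; here n = 1, so the Dynkin diagram is a chain of 1 nodes with single edges (A_1). Hence the type is A_1.

A_1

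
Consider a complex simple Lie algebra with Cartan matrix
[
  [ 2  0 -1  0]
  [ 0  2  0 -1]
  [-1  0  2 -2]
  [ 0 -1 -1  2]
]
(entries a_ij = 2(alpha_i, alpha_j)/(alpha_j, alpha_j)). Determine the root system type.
F_4

The matrix has rank 4 with 2's on the diagonal. Reading the off-diagonal entries as Dynkin edges (a single edge where a_ij = a_ji = -1; a double or triple edge where a_ij * a_ji = 2 or 3), the diagram is a chain of 4 nodes with a double edge between the middle two (F_4). One simple-root ordering that puts it in standard form is (alpha_1, alpha_3, alpha_4, alpha_2). So the algebra is type F_4.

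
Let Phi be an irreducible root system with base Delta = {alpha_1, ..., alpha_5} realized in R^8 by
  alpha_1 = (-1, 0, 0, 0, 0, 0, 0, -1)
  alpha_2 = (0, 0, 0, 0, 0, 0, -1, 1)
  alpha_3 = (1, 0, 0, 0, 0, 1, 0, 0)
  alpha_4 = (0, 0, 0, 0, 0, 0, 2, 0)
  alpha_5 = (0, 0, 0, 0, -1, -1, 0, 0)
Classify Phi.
type C_5

Compute the Cartan integers a_ij = 2(alpha_i, alpha_j)/(alpha_j, alpha_j); the resulting 5x5 Cartan matrix is
[[2, -1, -1, 0, 0], [-1, 2, 0, -1, 0], [-1, 0, 2, 0, -1], [0, -2, 0, 2, 0], [0, 0, -1, 0, 2]].
The roots have two lengths (squared-length ratio 2:1); the short ones are alpha_{1,2,3,5}. The associated Dynkin diagram is a chain of 5 nodes with a double edge at one end; the terminal node there is the unique long simple root (C_5), so the type is C_5 (the algebra sp(10)).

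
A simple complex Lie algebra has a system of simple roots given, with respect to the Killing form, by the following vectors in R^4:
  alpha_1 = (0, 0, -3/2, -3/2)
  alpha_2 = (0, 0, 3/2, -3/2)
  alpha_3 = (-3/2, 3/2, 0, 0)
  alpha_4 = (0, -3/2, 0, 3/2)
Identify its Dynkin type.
Compute the Cartan integers a_ij = 2(alpha_i, alpha_j)/(alpha_j, alpha_j); the resulting 4x4 Cartan matrix is
[[2, 0, 0, -1], [0, 2, 0, -1], [0, 0, 2, -1], [-1, -1, -1, 2]].
All simple roots have the same length, so the diagram is simply laced. The associated Dynkin diagram is a chain of 2 nodes with a fork of two nodes at one end (D_4), so the type is D_4 (the algebra so(8)).

D_4 (so(8))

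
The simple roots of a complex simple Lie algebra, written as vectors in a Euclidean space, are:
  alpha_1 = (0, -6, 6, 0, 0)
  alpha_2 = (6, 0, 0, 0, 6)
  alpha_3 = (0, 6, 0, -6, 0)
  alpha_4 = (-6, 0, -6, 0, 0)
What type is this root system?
A_4

Compute the Cartan integers a_ij = 2(alpha_i, alpha_j)/(alpha_j, alpha_j); the resulting 4x4 Cartan matrix is
[[2, 0, -1, -1], [0, 2, 0, -1], [-1, 0, 2, 0], [-1, -1, 0, 2]].
All simple roots have the same length, so the diagram is simply laced. The associated Dynkin diagram is a chain of 4 nodes with single edges (A_4), so the type is A_4 (the algebra sl(5)).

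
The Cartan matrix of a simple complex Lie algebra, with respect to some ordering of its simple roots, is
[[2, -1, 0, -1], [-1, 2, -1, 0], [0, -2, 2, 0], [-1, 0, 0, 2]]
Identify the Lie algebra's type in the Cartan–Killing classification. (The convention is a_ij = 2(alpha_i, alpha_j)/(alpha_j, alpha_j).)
The matrix has rank 4 with 2's on the diagonal. Reading the off-diagonal entries as Dynkin edges (a single edge where a_ij = a_ji = -1; a double or triple edge where a_ij * a_ji = 2 or 3), the diagram is a chain of 4 nodes with a double edge at one end; the terminal node there is the unique long simple root (C_4). One simple-root ordering that puts it in standard form is (alpha_4, alpha_1, alpha_2, alpha_3). So the algebra is type C_4, i.e. sp(8).

C4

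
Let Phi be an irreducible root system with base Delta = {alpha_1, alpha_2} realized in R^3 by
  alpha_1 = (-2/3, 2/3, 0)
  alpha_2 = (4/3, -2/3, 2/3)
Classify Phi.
G_2

Compute the Cartan integers a_ij = 2(alpha_i, alpha_j)/(alpha_j, alpha_j); the resulting 2x2 Cartan matrix is
[[2, -1], [-3, 2]].
The roots have two lengths (squared-length ratio 3:1); the short ones are alpha_{1}. The associated Dynkin diagram is two nodes joined by a triple edge (G_2), so the type is G_2.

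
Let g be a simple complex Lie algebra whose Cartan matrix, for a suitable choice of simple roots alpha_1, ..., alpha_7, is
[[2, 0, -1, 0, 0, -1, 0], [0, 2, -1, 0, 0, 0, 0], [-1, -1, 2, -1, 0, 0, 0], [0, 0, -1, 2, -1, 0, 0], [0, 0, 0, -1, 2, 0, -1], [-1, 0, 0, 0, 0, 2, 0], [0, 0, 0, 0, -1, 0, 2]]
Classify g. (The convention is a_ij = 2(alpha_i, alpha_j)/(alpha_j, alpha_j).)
The matrix has rank 7 with 2's on the diagonal. Reading the off-diagonal entries as Dynkin edges (a single edge where a_ij = a_ji = -1; a double or triple edge where a_ij * a_ji = 2 or 3), the diagram is a chain of 6 nodes with one extra node attached to the third node from one end (E_7). One simple-root ordering that puts it in standard form is (alpha_6, alpha_2, alpha_1, alpha_3, alpha_4, alpha_5, alpha_7). So the algebra is type E_7.

E7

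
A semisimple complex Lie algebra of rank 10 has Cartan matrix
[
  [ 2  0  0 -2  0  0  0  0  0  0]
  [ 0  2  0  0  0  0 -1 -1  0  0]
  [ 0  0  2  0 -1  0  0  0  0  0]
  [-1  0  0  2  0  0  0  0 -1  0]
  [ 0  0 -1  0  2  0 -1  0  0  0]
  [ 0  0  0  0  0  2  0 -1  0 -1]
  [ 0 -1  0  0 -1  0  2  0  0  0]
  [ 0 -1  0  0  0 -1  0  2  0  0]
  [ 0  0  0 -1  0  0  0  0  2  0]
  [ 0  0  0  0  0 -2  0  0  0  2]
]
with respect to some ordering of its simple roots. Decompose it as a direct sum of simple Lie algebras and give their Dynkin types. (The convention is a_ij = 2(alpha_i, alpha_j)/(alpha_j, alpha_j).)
C_3 ⊕ C_7

The diagram associated to this matrix has two connected components: the simple roots {alpha_1, alpha_4, alpha_9} form a chain of 3 nodes with a double edge at one end; the terminal node there is the unique long simple root (C_3), and {alpha_2, alpha_3, alpha_5, alpha_6, alpha_7, alpha_8, alpha_10} form a chain of 7 nodes with a double edge at one end; the terminal node there is the unique long simple root (C_7). A semisimple Lie algebra decomposes uniquely as the direct sum of simple ideals, one per connected component of its Dynkin diagram, so g ≅ C_3 ⊕ C_7 (dimension 21 + 105 = 126).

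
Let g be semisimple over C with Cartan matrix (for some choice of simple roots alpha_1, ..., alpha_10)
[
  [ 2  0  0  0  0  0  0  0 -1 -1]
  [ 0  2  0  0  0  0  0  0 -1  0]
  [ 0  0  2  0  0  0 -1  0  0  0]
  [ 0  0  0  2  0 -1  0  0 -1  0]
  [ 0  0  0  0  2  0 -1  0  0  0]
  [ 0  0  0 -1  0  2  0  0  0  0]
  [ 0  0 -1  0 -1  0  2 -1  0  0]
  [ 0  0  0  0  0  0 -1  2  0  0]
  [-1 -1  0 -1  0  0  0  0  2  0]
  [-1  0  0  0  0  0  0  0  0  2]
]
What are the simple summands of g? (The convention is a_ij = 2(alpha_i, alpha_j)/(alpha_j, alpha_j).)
type D_4 + type E_6

The diagram associated to this matrix has two connected components: the simple roots {alpha_3, alpha_5, alpha_7, alpha_8} form a chain of 2 nodes with a fork of two nodes at one end (D_4), and {alpha_1, alpha_2, alpha_4, alpha_6, alpha_9, alpha_10} form a chain of 5 nodes with one extra node attached to the third node from one end (E_6). A semisimple Lie algebra decomposes uniquely as the direct sum of simple ideals, one per connected component of its Dynkin diagram, so g ≅ D_4 ⊕ E_6 (dimension 28 + 78 = 106).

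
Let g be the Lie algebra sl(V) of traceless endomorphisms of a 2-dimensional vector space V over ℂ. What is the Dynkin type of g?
This is sl(2), which has dimension 2^2 - 1 = 3 and rank 2 - 1 = 1 (a Cartan subalgebra is the diagonal traceless matrices). In the classification of classical Lie algebras, the special linear algebra sl(n+1) has type A_n; here n = 1, so the Dynkin diagram is a chain of 1 nodes with single edges (A_1). Hence the type is A_1.

A1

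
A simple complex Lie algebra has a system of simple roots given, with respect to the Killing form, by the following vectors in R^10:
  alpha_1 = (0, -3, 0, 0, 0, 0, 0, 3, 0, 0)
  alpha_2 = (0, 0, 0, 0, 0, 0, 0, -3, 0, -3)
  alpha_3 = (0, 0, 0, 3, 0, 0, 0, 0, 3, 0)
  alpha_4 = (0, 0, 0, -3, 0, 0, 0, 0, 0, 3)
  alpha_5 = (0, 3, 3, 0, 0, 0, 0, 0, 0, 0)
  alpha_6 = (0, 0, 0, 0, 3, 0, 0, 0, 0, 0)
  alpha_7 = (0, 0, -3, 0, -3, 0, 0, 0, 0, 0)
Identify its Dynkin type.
Compute the Cartan integers a_ij = 2(alpha_i, alpha_j)/(alpha_j, alpha_j); the resulting 7x7 Cartan matrix is
[[2, -1, 0, 0, -1, 0, 0], [-1, 2, 0, -1, 0, 0, 0], [0, 0, 2, -1, 0, 0, 0], [0, -1, -1, 2, 0, 0, 0], [-1, 0, 0, 0, 2, 0, -1], [0, 0, 0, 0, 0, 2, -1], [0, 0, 0, 0, -1, -2, 2]].
The roots have two lengths (squared-length ratio 2:1); the short ones are alpha_{6}. The associated Dynkin diagram is a chain of 7 nodes with a double edge at one end; the terminal node there is the unique short simple root (B_7), so the type is B_7 (the algebra so(15)).

B7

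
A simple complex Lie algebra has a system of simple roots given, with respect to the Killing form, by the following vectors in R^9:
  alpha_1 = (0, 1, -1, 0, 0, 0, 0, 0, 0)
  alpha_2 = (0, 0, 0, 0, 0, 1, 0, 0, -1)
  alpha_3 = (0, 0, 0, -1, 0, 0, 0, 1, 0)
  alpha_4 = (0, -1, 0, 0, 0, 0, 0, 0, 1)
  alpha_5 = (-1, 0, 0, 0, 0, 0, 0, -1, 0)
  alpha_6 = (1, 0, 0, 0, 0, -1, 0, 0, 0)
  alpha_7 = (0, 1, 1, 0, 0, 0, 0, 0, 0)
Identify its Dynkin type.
D_7 (so(14))

Compute the Cartan integers a_ij = 2(alpha_i, alpha_j)/(alpha_j, alpha_j); the resulting 7x7 Cartan matrix is
[[2, 0, 0, -1, 0, 0, 0], [0, 2, 0, -1, 0, -1, 0], [0, 0, 2, 0, -1, 0, 0], [-1, -1, 0, 2, 0, 0, -1], [0, 0, -1, 0, 2, -1, 0], [0, -1, 0, 0, -1, 2, 0], [0, 0, 0, -1, 0, 0, 2]].
All simple roots have the same length, so the diagram is simply laced. The associated Dynkin diagram is a chain of 5 nodes with a fork of two nodes at one end (D_7), so the type is D_7 (the algebra so(14)).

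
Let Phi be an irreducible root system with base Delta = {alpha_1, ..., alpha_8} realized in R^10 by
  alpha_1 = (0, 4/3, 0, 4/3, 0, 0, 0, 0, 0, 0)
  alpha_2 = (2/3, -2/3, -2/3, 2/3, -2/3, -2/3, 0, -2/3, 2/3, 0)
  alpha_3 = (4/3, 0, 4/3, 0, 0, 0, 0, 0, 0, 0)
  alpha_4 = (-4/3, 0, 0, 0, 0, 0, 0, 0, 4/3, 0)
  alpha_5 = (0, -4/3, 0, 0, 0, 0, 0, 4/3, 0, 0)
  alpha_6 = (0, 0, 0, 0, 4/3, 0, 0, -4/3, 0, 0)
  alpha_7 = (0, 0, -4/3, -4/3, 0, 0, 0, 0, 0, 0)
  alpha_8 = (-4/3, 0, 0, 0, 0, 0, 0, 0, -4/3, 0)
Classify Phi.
E_8

Compute the Cartan integers a_ij = 2(alpha_i, alpha_j)/(alpha_j, alpha_j); the resulting 8x8 Cartan matrix is
[[2, 0, 0, 0, -1, 0, -1, 0], [0, 2, 0, 0, 0, 0, 0, -1], [0, 0, 2, -1, 0, 0, -1, -1], [0, 0, -1, 2, 0, 0, 0, 0], [-1, 0, 0, 0, 2, -1, 0, 0], [0, 0, 0, 0, -1, 2, 0, 0], [-1, 0, -1, 0, 0, 0, 2, 0], [0, -1, -1, 0, 0, 0, 0, 2]].
All simple roots have the same length, so the diagram is simply laced. The associated Dynkin diagram is a chain of 7 nodes with one extra node attached to the third node from one end (E_8), so the type is E_8.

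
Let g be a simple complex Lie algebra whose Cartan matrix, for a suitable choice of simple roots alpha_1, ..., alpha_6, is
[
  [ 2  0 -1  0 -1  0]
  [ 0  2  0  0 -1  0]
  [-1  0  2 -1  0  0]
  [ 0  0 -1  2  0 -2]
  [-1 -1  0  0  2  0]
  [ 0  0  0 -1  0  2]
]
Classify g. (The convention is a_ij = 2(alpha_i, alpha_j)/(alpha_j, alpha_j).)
B_6 (so(13))

The matrix has rank 6 with 2's on the diagonal. Reading the off-diagonal entries as Dynkin edges (a single edge where a_ij = a_ji = -1; a double or triple edge where a_ij * a_ji = 2 or 3), the diagram is a chain of 6 nodes with a double edge at one end; the terminal node there is the unique short simple root (B_6). One simple-root ordering that puts it in standard form is (alpha_2, alpha_5, alpha_1, alpha_3, alpha_4, alpha_6). So the algebra is type B_6, i.e. so(13).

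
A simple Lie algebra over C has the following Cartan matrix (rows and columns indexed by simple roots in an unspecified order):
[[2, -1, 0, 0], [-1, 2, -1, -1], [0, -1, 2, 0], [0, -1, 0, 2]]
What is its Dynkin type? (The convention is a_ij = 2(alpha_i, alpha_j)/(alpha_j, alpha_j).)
D4

The matrix has rank 4 with 2's on the diagonal. Reading the off-diagonal entries as Dynkin edges (a single edge where a_ij = a_ji = -1; a double or triple edge where a_ij * a_ji = 2 or 3), the diagram is a chain of 2 nodes with a fork of two nodes at one end (D_4). One simple-root ordering that puts it in standard form is (alpha_4, alpha_2, alpha_3, alpha_1). So the algebra is type D_4, i.e. so(8).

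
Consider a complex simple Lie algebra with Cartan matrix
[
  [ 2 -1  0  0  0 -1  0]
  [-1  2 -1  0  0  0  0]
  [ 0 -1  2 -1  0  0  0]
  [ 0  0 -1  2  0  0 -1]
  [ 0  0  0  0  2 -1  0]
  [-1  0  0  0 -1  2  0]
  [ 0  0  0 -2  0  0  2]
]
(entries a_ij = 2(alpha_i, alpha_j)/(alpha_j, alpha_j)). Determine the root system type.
C_7

The matrix has rank 7 with 2's on the diagonal. Reading the off-diagonal entries as Dynkin edges (a single edge where a_ij = a_ji = -1; a double or triple edge where a_ij * a_ji = 2 or 3), the diagram is a chain of 7 nodes with a double edge at one end; the terminal node there is the unique long simple root (C_7). One simple-root ordering that puts it in standard form is (alpha_5, alpha_6, alpha_1, alpha_2, alpha_3, alpha_4, alpha_7). So the algebra is type C_7, i.e. sp(14).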